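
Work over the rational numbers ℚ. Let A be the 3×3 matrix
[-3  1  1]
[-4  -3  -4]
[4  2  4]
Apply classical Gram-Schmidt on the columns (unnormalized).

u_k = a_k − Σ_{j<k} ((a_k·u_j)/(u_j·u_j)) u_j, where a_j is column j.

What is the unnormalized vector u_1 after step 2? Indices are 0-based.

u_1 = (92/41, -55/41, 14/41)

Step 1: u_0 = a_0 = (-3, -4, 4).
Step 2: u_1 = a_1 − (17/41)·u_0 = (92/41, -55/41, 14/41).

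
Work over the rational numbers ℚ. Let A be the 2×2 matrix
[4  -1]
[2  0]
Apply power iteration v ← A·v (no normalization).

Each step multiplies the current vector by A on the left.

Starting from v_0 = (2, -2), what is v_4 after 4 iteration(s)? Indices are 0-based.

v_0 = (2, -2).
v_1 = A·v_0 = (10, 4).
v_2 = A·v_1 = (36, 20).
v_3 = A·v_2 = (124, 72).
v_4 = A·v_3 = (424, 248).

v_4 = (424, 248)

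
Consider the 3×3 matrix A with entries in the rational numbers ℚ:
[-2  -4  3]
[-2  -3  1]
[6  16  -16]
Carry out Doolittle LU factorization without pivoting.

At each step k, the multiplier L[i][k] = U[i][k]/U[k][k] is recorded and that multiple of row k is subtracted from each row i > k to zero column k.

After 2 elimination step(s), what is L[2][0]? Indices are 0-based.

Step 1: pivot at (0,0) is -2.
  row1 ← row1 − (1)·row0  ⇒  L[1][0]=1, U row1=(0, 1, -2)
  row2 ← row2 − (-3)·row0  ⇒  L[2][0]=-3, U row2=(0, 4, -7)
Step 2: pivot at (1,1) is 1.
  row2 ← row2 − (4)·row1  ⇒  L[2][1]=4, U row2=(0, 0, 1)

L[2][0] = -3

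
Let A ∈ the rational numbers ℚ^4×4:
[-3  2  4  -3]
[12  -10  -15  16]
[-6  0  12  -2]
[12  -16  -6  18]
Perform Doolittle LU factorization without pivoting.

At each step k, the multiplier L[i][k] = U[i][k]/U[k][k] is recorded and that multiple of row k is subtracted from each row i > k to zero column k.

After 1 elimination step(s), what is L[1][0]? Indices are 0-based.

[col 0] pivot -3
  R1 -= -4*R0 → (0, -2, 1, 4)  (L[1][0] := -4)
  R2 -= 2*R0 → (0, -4, 4, 4)  (L[2][0] := 2)
  R3 -= -4*R0 → (0, -8, 10, 6)  (L[3][0] := -4)

L[1][0] = -4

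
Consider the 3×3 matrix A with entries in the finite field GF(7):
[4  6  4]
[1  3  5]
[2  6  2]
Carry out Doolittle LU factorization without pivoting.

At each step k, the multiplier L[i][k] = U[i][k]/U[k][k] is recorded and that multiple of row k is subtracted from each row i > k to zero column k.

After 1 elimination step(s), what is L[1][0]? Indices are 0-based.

L[1][0] = 2

[col 0] pivot 4
  R1 -= 2*R0 → (0, 5, 4)  (L[1][0] := 2)
  R2 -= 4*R0 → (0, 3, 0)  (L[2][0] := 4)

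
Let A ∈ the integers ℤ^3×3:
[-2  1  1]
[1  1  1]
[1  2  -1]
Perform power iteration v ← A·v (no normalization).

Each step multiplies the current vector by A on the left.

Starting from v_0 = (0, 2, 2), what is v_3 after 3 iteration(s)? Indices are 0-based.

v_0 = (0, 2, 2).
v_1 = A·v_0 = (4, 4, 2).
v_2 = A·v_1 = (-2, 10, 10).
v_3 = A·v_2 = (24, 18, 8).

v_3 = (24, 18, 8)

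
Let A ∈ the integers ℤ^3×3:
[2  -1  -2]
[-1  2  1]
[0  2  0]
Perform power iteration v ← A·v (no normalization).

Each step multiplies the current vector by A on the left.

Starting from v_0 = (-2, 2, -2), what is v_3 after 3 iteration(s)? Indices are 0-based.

v_3 = (-62, 52, 28)

v_0 = (-2, 2, -2).
v_1 = A·v_0 = (-2, 4, 4).
v_2 = A·v_1 = (-16, 14, 8).
v_3 = A·v_2 = (-62, 52, 28).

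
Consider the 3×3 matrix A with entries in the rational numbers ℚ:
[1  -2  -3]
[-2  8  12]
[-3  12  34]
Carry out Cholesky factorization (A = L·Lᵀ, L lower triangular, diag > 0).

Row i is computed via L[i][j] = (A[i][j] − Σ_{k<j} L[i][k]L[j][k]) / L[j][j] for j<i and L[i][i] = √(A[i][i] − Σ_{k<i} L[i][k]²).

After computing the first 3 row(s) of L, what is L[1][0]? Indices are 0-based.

L[1][0] = -2

Step 1: L[0][0] = √(1) = 1.
  L[1][0] = (-2) / L[0][0] = -2.
Step 2: L[1][1] = √(4) = 2.
  L[2][0] = (-3) / L[0][0] = -3.
  L[2][1] = (6) / L[1][1] = 3.
Step 3: L[2][2] = √(16) = 4.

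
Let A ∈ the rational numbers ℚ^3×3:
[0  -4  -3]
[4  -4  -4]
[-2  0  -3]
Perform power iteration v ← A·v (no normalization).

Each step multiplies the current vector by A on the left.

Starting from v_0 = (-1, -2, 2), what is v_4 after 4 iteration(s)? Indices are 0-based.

v_0 = (-1, -2, 2).
v_1 = A·v_0 = (2, -4, -4).
v_2 = A·v_1 = (28, 40, 8).
v_3 = A·v_2 = (-184, -80, -80).
v_4 = A·v_3 = (560, -96, 608).

v_4 = (560, -96, 608)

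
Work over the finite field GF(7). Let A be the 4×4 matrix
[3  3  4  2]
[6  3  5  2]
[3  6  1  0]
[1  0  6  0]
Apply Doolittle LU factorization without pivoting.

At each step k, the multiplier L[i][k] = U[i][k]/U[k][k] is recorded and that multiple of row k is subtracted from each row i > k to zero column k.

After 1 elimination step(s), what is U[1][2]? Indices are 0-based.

U[1][2] = 4

Step 1: pivot at (0,0) is 3.
  row1 ← row1 − (2)·row0  ⇒  L[1][0]=2, U row1=(0, 4, 4, 5)
  row2 ← row2 − (1)·row0  ⇒  L[2][0]=1, U row2=(0, 3, 4, 5)
  row3 ← row3 − (5)·row0  ⇒  L[3][0]=5, U row3=(0, 6, 0, 4)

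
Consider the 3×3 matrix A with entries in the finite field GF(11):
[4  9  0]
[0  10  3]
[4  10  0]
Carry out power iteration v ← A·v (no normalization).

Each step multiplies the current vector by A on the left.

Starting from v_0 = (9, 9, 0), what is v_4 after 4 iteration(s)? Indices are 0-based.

v_4 = (7, 8, 6)

v_0 = (9, 9, 0).
v_1 = A·v_0 = (7, 2, 5).
v_2 = A·v_1 = (2, 2, 4).
v_3 = A·v_2 = (4, 10, 6).
v_4 = A·v_3 = (7, 8, 6).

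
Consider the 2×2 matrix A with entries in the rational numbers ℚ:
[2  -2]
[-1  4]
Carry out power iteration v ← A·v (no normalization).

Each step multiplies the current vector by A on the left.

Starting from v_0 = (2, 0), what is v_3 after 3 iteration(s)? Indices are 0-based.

v_3 = (48, -60)

v_0 = (2, 0).
v_1 = A·v_0 = (4, -2).
v_2 = A·v_1 = (12, -12).
v_3 = A·v_2 = (48, -60).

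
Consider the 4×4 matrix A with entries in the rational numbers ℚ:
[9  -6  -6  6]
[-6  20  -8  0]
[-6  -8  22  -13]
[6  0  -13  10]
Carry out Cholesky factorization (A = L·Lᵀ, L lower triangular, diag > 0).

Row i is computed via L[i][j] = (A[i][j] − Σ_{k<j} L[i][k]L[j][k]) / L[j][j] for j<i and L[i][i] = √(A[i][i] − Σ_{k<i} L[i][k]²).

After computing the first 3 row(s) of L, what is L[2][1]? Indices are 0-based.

Step 1: L[0][0] = √(9) = 3.
  L[1][0] = (-6) / L[0][0] = -2.
Step 2: L[1][1] = √(16) = 4.
  L[2][0] = (-6) / L[0][0] = -2.
  L[2][1] = (-12) / L[1][1] = -3.
Step 3: L[2][2] = √(9) = 3.

L[2][1] = -3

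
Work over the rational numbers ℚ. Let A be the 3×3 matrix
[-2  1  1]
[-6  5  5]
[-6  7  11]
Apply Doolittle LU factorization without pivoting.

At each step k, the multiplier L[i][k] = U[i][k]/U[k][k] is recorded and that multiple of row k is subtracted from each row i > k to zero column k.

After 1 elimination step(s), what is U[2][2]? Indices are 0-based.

U[2][2] = 8

k=0: U[0][0]=-2
  eliminate (1,0): mult=3, new row 1: (0, 2, 2); set L[1][0]=3
  eliminate (2,0): mult=3, new row 2: (0, 4, 8); set L[2][0]=3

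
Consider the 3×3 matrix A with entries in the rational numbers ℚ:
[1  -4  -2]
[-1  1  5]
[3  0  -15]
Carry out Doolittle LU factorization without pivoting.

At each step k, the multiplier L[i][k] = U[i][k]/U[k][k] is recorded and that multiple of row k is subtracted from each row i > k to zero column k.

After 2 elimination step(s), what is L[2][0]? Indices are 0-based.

Step 1: pivot at (0,0) is 1.
  row1 ← row1 − (-1)·row0  ⇒  L[1][0]=-1, U row1=(0, -3, 3)
  row2 ← row2 − (3)·row0  ⇒  L[2][0]=3, U row2=(0, 12, -9)
Step 2: pivot at (1,1) is -3.
  row2 ← row2 − (-4)·row1  ⇒  L[2][1]=-4, U row2=(0, 0, 3)

L[2][0] = 3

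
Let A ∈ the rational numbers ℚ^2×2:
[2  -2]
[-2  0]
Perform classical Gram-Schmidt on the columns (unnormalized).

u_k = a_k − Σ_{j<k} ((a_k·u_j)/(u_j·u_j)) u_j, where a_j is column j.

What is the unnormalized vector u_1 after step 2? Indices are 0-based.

u_1 = (-1, -1)

Step 1: u_0 = a_0 = (2, -2).
Step 2: u_1 = a_1 − (-1/2)·u_0 = (-1, -1).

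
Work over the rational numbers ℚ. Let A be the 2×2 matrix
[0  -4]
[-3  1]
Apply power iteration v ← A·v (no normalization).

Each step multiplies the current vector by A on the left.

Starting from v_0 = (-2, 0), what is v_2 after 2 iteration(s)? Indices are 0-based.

v_2 = (-24, 6)

v_0 = (-2, 0).
v_1 = A·v_0 = (0, 6).
v_2 = A·v_1 = (-24, 6).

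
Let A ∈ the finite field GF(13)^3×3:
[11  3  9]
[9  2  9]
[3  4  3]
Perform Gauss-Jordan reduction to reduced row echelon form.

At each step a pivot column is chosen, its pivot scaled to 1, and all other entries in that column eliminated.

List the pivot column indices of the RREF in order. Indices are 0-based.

step 1: normalize row 0 (÷11) = (1, 5, 2)
  row 1: subtract 9×row0 = (0, 9, 4)
  row 2: subtract 3×row0 = (0, 2, 10)
step 2: normalize row 1 (÷9) = (0, 1, 12)
  row 0: subtract 5×row1 = (1, 0, 7)
  row 2: subtract 2×row1 = (0, 0, 12)
step 3: normalize row 2 (÷12) = (0, 0, 1)
  row 0: subtract 7×row2 = (1, 0, 0)
  row 1: subtract 12×row2 = (0, 1, 0)

pivot columns: 0, 1, 2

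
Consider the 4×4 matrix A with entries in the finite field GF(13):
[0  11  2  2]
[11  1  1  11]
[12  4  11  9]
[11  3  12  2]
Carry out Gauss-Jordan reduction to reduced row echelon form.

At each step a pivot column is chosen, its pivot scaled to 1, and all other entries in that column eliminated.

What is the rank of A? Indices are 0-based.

rank = 4

[1] R0 <-> R1
[1] R0 /= 11  ⇒  (1, 6, 6, 1)
     R2 -= 12·R0  ⇒  (0, 10, 4, 10)
     R3 -= 11·R0  ⇒  (0, 2, 11, 4)
[2] R1 /= 11  ⇒  (0, 1, 12, 12)
     R0 -= 6·R1  ⇒  (1, 0, 12, 7)
     R2 -= 10·R1  ⇒  (0, 0, 1, 7)
     R3 -= 2·R1  ⇒  (0, 0, 0, 6)
[3] R2 /= 1  ⇒  (0, 0, 1, 7)
     R0 -= 12·R2  ⇒  (1, 0, 0, 1)
     R1 -= 12·R2  ⇒  (0, 1, 0, 6)
[4] R3 /= 6  ⇒  (0, 0, 0, 1)
     R0 -= 1·R3  ⇒  (1, 0, 0, 0)
     R1 -= 6·R3  ⇒  (0, 1, 0, 0)
     R2 -= 7·R3  ⇒  (0, 0, 1, 0)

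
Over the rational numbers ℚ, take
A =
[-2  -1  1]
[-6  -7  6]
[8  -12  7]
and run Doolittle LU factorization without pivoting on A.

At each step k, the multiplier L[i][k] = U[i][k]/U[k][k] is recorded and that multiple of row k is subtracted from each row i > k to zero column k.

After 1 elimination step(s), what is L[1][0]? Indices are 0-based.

k=0: U[0][0]=-2
  eliminate (1,0): mult=3, new row 1: (0, -4, 3); set L[1][0]=3
  eliminate (2,0): mult=-4, new row 2: (0, -16, 11); set L[2][0]=-4

L[1][0] = 3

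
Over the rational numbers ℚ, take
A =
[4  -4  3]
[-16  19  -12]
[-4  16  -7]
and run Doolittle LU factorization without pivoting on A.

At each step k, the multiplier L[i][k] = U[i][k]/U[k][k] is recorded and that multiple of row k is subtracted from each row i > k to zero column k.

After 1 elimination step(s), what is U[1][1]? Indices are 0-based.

U[1][1] = 3

k=0: U[0][0]=4
  eliminate (1,0): mult=-4, new row 1: (0, 3, 0); set L[1][0]=-4
  eliminate (2,0): mult=-1, new row 2: (0, 12, -4); set L[2][0]=-1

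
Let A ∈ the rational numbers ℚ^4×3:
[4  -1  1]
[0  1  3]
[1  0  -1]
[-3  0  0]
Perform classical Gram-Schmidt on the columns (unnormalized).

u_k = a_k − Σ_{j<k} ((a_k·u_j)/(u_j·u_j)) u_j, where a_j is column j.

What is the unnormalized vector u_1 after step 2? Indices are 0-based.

Step 1: u_0 = a_0 = (4, 0, 1, -3).
Step 2: u_1 = a_1 − (-2/13)·u_0 = (-5/13, 1, 2/13, -6/13).

u_1 = (-5/13, 1, 2/13, -6/13)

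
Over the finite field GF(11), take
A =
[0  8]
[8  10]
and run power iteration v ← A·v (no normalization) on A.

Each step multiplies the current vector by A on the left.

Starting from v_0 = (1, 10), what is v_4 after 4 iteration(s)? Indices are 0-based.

v_0 = (1, 10).
v_1 = A·v_0 = (3, 9).
v_2 = A·v_1 = (6, 4).
v_3 = A·v_2 = (10, 0).
v_4 = A·v_3 = (0, 3).

v_4 = (0, 3)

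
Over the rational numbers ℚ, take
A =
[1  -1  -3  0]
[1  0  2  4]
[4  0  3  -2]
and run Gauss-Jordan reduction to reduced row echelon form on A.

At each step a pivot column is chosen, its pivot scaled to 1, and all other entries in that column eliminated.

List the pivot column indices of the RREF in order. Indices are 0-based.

pivot columns: 0, 1, 2

[1] R0 /= 1  ⇒  (1, -1, -3, 0)
     R1 -= 1·R0  ⇒  (0, 1, 5, 4)
     R2 -= 4·R0  ⇒  (0, 4, 15, -2)
[2] R1 /= 1  ⇒  (0, 1, 5, 4)
     R0 -= -1·R1  ⇒  (1, 0, 2, 4)
     R2 -= 4·R1  ⇒  (0, 0, -5, -18)
[3] R2 /= -5  ⇒  (0, 0, 1, 18/5)
     R0 -= 2·R2  ⇒  (1, 0, 0, -16/5)
     R1 -= 5·R2  ⇒  (0, 1, 0, -14)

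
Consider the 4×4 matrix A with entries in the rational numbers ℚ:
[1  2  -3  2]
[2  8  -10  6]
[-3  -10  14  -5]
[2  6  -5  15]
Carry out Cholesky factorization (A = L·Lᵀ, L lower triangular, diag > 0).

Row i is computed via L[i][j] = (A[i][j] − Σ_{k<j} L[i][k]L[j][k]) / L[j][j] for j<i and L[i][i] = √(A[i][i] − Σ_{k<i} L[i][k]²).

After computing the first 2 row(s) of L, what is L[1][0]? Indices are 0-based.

L[1][0] = 2

Step 1: L[0][0] = √(1) = 1.
  L[1][0] = (2) / L[0][0] = 2.
Step 2: L[1][1] = √(4) = 2.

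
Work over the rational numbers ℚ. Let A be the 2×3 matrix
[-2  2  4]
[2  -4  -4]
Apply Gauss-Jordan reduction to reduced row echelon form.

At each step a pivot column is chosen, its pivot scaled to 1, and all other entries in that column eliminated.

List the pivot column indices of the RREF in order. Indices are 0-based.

pivot(0,0)=-2: scale R0 → (1, -1, -2)
  clear (1,0): R1 −= (2)R0 → (0, -2, 0)
pivot(1,1)=-2: scale R1 → (0, 1, 0)
  clear (0,1): R0 −= (-1)R1 → (1, 0, -2)

pivot columns: 0, 1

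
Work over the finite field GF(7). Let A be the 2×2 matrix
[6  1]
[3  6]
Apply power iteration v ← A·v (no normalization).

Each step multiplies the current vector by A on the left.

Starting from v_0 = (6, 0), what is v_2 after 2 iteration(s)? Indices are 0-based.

v_2 = (3, 6)

v_0 = (6, 0).
v_1 = A·v_0 = (1, 4).
v_2 = A·v_1 = (3, 6).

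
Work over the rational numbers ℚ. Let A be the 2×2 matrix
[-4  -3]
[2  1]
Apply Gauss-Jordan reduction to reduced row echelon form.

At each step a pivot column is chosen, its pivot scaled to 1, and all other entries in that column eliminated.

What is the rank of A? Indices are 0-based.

[1] R0 /= -4  ⇒  (1, 3/4)
     R1 -= 2·R0  ⇒  (0, -1/2)
[2] R1 /= -1/2  ⇒  (0, 1)
     R0 -= 3/4·R1  ⇒  (1, 0)

rank = 2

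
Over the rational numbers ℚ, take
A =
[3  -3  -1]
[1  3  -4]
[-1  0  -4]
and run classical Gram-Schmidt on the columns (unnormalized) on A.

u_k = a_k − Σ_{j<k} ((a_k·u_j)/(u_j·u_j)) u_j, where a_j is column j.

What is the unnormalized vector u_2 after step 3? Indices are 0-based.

u_2 = (-7/6, -7/6, -14/3)

Step 1: u_0 = a_0 = (3, 1, -1).
Step 2: u_1 = a_1 − (-6/11)·u_0 = (-15/11, 39/11, -6/11).
Step 3: u_2 = a_2 − (-3/11)·u_0 − (-13/18)·u_1 = (-7/6, -7/6, -14/3).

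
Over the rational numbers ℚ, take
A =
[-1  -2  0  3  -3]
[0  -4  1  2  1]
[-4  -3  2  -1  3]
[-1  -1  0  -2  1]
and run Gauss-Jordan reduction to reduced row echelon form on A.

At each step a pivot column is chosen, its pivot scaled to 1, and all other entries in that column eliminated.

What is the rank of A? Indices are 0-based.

[1] R0 /= -1  ⇒  (1, 2, 0, -3, 3)
     R2 -= -4·R0  ⇒  (0, 5, 2, -13, 15)
     R3 -= -1·R0  ⇒  (0, 1, 0, -5, 4)
[2] R1 /= -4  ⇒  (0, 1, -1/4, -1/2, -1/4)
     R0 -= 2·R1  ⇒  (1, 0, 1/2, -2, 7/2)
     R2 -= 5·R1  ⇒  (0, 0, 13/4, -21/2, 65/4)
     R3 -= 1·R1  ⇒  (0, 0, 1/4, -9/2, 17/4)
[3] R2 /= 13/4  ⇒  (0, 0, 1, -42/13, 5)
     R0 -= 1/2·R2  ⇒  (1, 0, 0, -5/13, 1)
     R1 -= -1/4·R2  ⇒  (0, 1, 0, -17/13, 1)
     R3 -= 1/4·R2  ⇒  (0, 0, 0, -48/13, 3)
[4] R3 /= -48/13  ⇒  (0, 0, 0, 1, -13/16)
     R0 -= -5/13·R3  ⇒  (1, 0, 0, 0, 11/16)
     R1 -= -17/13·R3  ⇒  (0, 1, 0, 0, -1/16)
     R2 -= -42/13·R3  ⇒  (0, 0, 1, 0, 19/8)

rank = 4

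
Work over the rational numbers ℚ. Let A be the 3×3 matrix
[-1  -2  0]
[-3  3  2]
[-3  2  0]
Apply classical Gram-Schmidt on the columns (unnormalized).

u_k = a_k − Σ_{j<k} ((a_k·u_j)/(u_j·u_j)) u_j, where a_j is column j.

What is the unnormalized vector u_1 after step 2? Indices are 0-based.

u_1 = (-51/19, 18/19, -1/19)

Step 1: u_0 = a_0 = (-1, -3, -3).
Step 2: u_1 = a_1 − (-13/19)·u_0 = (-51/19, 18/19, -1/19).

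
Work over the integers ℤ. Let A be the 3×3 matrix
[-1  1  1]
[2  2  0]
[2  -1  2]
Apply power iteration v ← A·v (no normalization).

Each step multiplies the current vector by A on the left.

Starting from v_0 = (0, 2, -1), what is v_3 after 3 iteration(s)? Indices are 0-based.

v_0 = (0, 2, -1).
v_1 = A·v_0 = (1, 4, -4).
v_2 = A·v_1 = (-1, 10, -10).
v_3 = A·v_2 = (1, 18, -32).

v_3 = (1, 18, -32)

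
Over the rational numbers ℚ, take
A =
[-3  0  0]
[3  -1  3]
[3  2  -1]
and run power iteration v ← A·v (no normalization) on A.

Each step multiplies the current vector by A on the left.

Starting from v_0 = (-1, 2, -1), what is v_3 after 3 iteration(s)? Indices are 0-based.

v_0 = (-1, 2, -1).
v_1 = A·v_0 = (3, -8, 2).
v_2 = A·v_1 = (-9, 23, -9).
v_3 = A·v_2 = (27, -77, 28).

v_3 = (27, -77, 28)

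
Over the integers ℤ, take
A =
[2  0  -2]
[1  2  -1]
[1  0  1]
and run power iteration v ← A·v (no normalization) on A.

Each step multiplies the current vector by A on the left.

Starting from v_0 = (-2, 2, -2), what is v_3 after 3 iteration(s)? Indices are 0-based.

v_0 = (-2, 2, -2).
v_1 = A·v_0 = (0, 4, -4).
v_2 = A·v_1 = (8, 12, -4).
v_3 = A·v_2 = (24, 36, 4).

v_3 = (24, 36, 4)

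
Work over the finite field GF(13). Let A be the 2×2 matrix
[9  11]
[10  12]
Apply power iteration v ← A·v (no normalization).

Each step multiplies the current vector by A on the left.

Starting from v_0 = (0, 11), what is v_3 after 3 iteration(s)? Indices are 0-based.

v_3 = (4, 9)

v_0 = (0, 11).
v_1 = A·v_0 = (4, 2).
v_2 = A·v_1 = (6, 12).
v_3 = A·v_2 = (4, 9).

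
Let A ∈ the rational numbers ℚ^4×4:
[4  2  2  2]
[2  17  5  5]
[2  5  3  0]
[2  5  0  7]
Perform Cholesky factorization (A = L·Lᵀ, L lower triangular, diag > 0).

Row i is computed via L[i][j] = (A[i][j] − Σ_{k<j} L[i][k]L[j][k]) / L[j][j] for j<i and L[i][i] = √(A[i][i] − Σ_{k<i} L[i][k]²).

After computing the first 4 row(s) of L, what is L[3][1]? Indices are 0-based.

Step 1: L[0][0] = √(4) = 2.
  L[1][0] = (2) / L[0][0] = 1.
Step 2: L[1][1] = √(16) = 4.
  L[2][0] = (2) / L[0][0] = 1.
  L[2][1] = (4) / L[1][1] = 1.
Step 3: L[2][2] = √(1) = 1.
  L[3][0] = (2) / L[0][0] = 1.
  L[3][1] = (4) / L[1][1] = 1.
  L[3][2] = (-2) / L[2][2] = -2.
Step 4: L[3][3] = √(1) = 1.

L[3][1] = 1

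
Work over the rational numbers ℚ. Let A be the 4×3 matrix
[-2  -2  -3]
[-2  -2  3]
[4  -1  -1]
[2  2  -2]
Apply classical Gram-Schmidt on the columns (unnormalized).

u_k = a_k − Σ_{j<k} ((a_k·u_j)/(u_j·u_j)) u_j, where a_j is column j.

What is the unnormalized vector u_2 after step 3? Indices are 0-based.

u_2 = (-11/3, 7/3, 0, -4/3)

Step 1: u_0 = a_0 = (-2, -2, 4, 2).
Step 2: u_1 = a_1 − (2/7)·u_0 = (-10/7, -10/7, -15/7, 10/7).
Step 3: u_2 = a_2 − (-2/7)·u_0 − (-1/15)·u_1 = (-11/3, 7/3, 0, -4/3).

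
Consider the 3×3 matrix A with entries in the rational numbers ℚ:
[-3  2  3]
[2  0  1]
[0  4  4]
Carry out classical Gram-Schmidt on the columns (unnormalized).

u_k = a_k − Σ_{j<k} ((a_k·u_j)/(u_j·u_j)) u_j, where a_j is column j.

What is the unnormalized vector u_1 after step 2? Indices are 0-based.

Step 1: u_0 = a_0 = (-3, 2, 0).
Step 2: u_1 = a_1 − (-6/13)·u_0 = (8/13, 12/13, 4).

u_1 = (8/13, 12/13, 4)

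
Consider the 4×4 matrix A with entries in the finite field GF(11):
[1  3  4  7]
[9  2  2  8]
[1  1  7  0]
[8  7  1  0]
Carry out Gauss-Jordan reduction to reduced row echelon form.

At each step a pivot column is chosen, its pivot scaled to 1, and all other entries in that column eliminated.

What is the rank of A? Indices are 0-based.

rank = 4

pivot(0,0)=1: scale R0 → (1, 3, 4, 7)
  clear (1,0): R1 −= (9)R0 → (0, 8, 10, 0)
  clear (2,0): R2 −= (1)R0 → (0, 9, 3, 4)
  clear (3,0): R3 −= (8)R0 → (0, 5, 2, 10)
pivot(1,1)=8: scale R1 → (0, 1, 4, 0)
  clear (0,1): R0 −= (3)R1 → (1, 0, 3, 7)
  clear (2,1): R2 −= (9)R1 → (0, 0, 0, 4)
  clear (3,1): R3 −= (5)R1 → (0, 0, 4, 10)
pivot(2,2): swap R2↔R3
pivot(2,2)=4: scale R2 → (0, 0, 1, 8)
  clear (0,2): R0 −= (3)R2 → (1, 0, 0, 5)
  clear (1,2): R1 −= (4)R2 → (0, 1, 0, 1)
pivot(3,3)=4: scale R3 → (0, 0, 0, 1)
  clear (0,3): R0 −= (5)R3 → (1, 0, 0, 0)
  clear (1,3): R1 −= (1)R3 → (0, 1, 0, 0)
  clear (2,3): R2 −= (8)R3 → (0, 0, 1, 0)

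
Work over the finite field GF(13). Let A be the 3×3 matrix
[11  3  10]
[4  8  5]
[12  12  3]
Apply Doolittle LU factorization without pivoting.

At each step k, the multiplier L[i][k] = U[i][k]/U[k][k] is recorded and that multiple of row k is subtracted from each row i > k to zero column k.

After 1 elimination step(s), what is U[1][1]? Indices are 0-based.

U[1][1] = 1

Step 1: pivot at (0,0) is 11.
  row1 ← row1 − (11)·row0  ⇒  L[1][0]=11, U row1=(0, 1, 12)
  row2 ← row2 − (7)·row0  ⇒  L[2][0]=7, U row2=(0, 4, 11)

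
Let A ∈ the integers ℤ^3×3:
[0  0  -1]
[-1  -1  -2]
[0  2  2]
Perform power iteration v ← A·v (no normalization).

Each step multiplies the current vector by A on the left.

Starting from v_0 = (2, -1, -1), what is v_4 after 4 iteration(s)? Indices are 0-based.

v_4 = (0, -8, 4)

v_0 = (2, -1, -1).
v_1 = A·v_0 = (1, 1, -4).
v_2 = A·v_1 = (4, 6, -6).
v_3 = A·v_2 = (6, 2, 0).
v_4 = A·v_3 = (0, -8, 4).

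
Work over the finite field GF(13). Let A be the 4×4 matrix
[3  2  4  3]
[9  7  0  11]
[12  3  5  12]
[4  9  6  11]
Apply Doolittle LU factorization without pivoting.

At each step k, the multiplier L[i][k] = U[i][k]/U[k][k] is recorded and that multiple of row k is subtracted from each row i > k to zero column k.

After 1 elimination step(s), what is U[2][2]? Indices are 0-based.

U[2][2] = 2

Step 1: pivot at (0,0) is 3.
  row1 ← row1 − (3)·row0  ⇒  L[1][0]=3, U row1=(0, 1, 1, 2)
  row2 ← row2 − (4)·row0  ⇒  L[2][0]=4, U row2=(0, 8, 2, 0)
  row3 ← row3 − (10)·row0  ⇒  L[3][0]=10, U row3=(0, 2, 5, 7)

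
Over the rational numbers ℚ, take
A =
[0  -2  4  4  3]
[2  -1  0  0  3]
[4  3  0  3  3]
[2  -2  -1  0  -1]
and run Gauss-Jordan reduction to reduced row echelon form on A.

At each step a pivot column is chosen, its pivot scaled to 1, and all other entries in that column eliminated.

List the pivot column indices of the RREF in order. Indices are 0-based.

[1] R0 <-> R1
[1] R0 /= 2  ⇒  (1, -1/2, 0, 0, 3/2)
     R2 -= 4·R0  ⇒  (0, 5, 0, 3, -3)
     R3 -= 2·R0  ⇒  (0, -1, -1, 0, -4)
[2] R1 /= -2  ⇒  (0, 1, -2, -2, -3/2)
     R0 -= -1/2·R1  ⇒  (1, 0, -1, -1, 3/4)
     R2 -= 5·R1  ⇒  (0, 0, 10, 13, 9/2)
     R3 -= -1·R1  ⇒  (0, 0, -3, -2, -11/2)
[3] R2 /= 10  ⇒  (0, 0, 1, 13/10, 9/20)
     R0 -= -1·R2  ⇒  (1, 0, 0, 3/10, 6/5)
     R1 -= -2·R2  ⇒  (0, 1, 0, 3/5, -3/5)
     R3 -= -3·R2  ⇒  (0, 0, 0, 19/10, -83/20)
[4] R3 /= 19/10  ⇒  (0, 0, 0, 1, -83/38)
     R0 -= 3/10·R3  ⇒  (1, 0, 0, 0, 141/76)
     R1 -= 3/5·R3  ⇒  (0, 1, 0, 0, 27/38)
     R2 -= 13/10·R3  ⇒  (0, 0, 1, 0, 125/38)

pivot columns: 0, 1, 2, 3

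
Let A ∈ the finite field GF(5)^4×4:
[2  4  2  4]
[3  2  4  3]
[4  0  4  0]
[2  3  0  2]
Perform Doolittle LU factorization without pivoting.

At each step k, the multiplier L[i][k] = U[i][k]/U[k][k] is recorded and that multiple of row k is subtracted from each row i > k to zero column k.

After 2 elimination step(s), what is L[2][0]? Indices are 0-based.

Step 1: pivot at (0,0) is 2.
  row1 ← row1 − (4)·row0  ⇒  L[1][0]=4, U row1=(0, 1, 1, 2)
  row2 ← row2 − (2)·row0  ⇒  L[2][0]=2, U row2=(0, 2, 0, 2)
  row3 ← row3 − (1)·row0  ⇒  L[3][0]=1, U row3=(0, 4, 3, 3)
Step 2: pivot at (1,1) is 1.
  row2 ← row2 − (2)·row1  ⇒  L[2][1]=2, U row2=(0, 0, 3, 3)
  row3 ← row3 − (4)·row1  ⇒  L[3][1]=4, U row3=(0, 0, 4, 0)

L[2][0] = 2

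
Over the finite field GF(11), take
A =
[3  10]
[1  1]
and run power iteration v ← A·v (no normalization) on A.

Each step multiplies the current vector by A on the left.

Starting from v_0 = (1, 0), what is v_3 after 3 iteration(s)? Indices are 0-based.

v_0 = (1, 0).
v_1 = A·v_0 = (3, 1).
v_2 = A·v_1 = (8, 4).
v_3 = A·v_2 = (9, 1).

v_3 = (9, 1)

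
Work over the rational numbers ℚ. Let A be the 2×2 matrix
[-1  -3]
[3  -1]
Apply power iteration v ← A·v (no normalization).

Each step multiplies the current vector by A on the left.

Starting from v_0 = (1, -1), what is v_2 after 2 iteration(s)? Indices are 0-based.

v_0 = (1, -1).
v_1 = A·v_0 = (2, 4).
v_2 = A·v_1 = (-14, 2).

v_2 = (-14, 2)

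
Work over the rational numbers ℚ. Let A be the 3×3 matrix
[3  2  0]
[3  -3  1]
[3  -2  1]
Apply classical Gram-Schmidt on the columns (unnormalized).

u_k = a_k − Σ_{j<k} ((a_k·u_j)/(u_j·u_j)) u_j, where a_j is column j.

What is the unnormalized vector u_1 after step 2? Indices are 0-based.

u_1 = (3, -2, -1)

Step 1: u_0 = a_0 = (3, 3, 3).
Step 2: u_1 = a_1 − (-1/3)·u_0 = (3, -2, -1).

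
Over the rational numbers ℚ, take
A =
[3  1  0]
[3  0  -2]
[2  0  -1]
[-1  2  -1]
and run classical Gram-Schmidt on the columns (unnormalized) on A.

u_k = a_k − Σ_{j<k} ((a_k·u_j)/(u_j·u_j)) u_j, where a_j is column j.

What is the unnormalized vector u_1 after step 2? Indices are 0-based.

Step 1: u_0 = a_0 = (3, 3, 2, -1).
Step 2: u_1 = a_1 − (1/23)·u_0 = (20/23, -3/23, -2/23, 47/23).

u_1 = (20/23, -3/23, -2/23, 47/23)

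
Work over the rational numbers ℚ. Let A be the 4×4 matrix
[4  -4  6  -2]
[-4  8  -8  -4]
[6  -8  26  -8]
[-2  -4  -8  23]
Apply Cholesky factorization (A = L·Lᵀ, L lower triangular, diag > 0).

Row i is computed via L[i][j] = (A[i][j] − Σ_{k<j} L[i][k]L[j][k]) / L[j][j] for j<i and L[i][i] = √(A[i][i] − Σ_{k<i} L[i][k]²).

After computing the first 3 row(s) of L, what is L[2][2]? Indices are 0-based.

Step 1: L[0][0] = √(4) = 2.
  L[1][0] = (-4) / L[0][0] = -2.
Step 2: L[1][1] = √(4) = 2.
  L[2][0] = (6) / L[0][0] = 3.
  L[2][1] = (-2) / L[1][1] = -1.
Step 3: L[2][2] = √(16) = 4.

L[2][2] = 4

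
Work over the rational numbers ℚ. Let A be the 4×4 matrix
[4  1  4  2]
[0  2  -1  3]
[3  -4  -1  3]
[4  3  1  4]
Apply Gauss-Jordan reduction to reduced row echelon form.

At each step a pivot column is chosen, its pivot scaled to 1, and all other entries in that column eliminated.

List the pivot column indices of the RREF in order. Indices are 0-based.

[1] R0 /= 4  ⇒  (1, 1/4, 1, 1/2)
     R2 -= 3·R0  ⇒  (0, -19/4, -4, 3/2)
     R3 -= 4·R0  ⇒  (0, 2, -3, 2)
[2] R1 /= 2  ⇒  (0, 1, -1/2, 3/2)
     R0 -= 1/4·R1  ⇒  (1, 0, 9/8, 1/8)
     R2 -= -19/4·R1  ⇒  (0, 0, -51/8, 69/8)
     R3 -= 2·R1  ⇒  (0, 0, -2, -1)
[3] R2 /= -51/8  ⇒  (0, 0, 1, -23/17)
     R0 -= 9/8·R2  ⇒  (1, 0, 0, 28/17)
     R1 -= -1/2·R2  ⇒  (0, 1, 0, 14/17)
     R3 -= -2·R2  ⇒  (0, 0, 0, -63/17)
[4] R3 /= -63/17  ⇒  (0, 0, 0, 1)
     R0 -= 28/17·R3  ⇒  (1, 0, 0, 0)
     R1 -= 14/17·R3  ⇒  (0, 1, 0, 0)
     R2 -= -23/17·R3  ⇒  (0, 0, 1, 0)

pivot columns: 0, 1, 2, 3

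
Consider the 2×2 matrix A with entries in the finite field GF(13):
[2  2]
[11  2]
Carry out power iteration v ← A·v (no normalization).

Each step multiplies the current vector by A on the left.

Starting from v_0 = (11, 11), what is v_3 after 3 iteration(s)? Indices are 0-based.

v_0 = (11, 11).
v_1 = A·v_0 = (5, 0).
v_2 = A·v_1 = (10, 3).
v_3 = A·v_2 = (0, 12).

v_3 = (0, 12)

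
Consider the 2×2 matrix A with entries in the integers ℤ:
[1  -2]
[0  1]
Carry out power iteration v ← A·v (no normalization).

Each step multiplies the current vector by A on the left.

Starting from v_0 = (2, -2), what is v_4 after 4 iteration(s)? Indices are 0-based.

v_4 = (18, -2)

v_0 = (2, -2).
v_1 = A·v_0 = (6, -2).
v_2 = A·v_1 = (10, -2).
v_3 = A·v_2 = (14, -2).
v_4 = A·v_3 = (18, -2).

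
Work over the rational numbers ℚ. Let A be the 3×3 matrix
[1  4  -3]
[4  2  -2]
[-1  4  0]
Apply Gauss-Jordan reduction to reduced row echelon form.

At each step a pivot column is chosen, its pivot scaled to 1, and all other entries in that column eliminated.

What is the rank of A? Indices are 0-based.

rank = 3

pivot(0,0)=1: scale R0 → (1, 4, -3)
  clear (1,0): R1 −= (4)R0 → (0, -14, 10)
  clear (2,0): R2 −= (-1)R0 → (0, 8, -3)
pivot(1,1)=-14: scale R1 → (0, 1, -5/7)
  clear (0,1): R0 −= (4)R1 → (1, 0, -1/7)
  clear (2,1): R2 −= (8)R1 → (0, 0, 19/7)
pivot(2,2)=19/7: scale R2 → (0, 0, 1)
  clear (0,2): R0 −= (-1/7)R2 → (1, 0, 0)
  clear (1,2): R1 −= (-5/7)R2 → (0, 1, 0)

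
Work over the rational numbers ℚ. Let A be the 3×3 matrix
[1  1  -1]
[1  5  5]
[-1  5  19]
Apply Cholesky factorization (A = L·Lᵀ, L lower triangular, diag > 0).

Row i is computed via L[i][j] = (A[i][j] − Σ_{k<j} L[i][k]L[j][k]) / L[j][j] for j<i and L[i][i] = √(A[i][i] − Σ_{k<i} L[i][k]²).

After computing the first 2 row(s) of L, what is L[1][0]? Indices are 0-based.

L[1][0] = 1

Step 1: L[0][0] = √(1) = 1.
  L[1][0] = (1) / L[0][0] = 1.
Step 2: L[1][1] = √(4) = 2.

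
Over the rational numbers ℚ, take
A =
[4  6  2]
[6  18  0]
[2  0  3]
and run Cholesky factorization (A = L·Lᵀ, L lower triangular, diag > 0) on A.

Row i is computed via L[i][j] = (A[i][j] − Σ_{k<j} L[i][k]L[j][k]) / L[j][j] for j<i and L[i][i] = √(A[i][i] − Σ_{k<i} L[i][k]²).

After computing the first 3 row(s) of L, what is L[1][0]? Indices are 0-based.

Step 1: L[0][0] = √(4) = 2.
  L[1][0] = (6) / L[0][0] = 3.
Step 2: L[1][1] = √(9) = 3.
  L[2][0] = (2) / L[0][0] = 1.
  L[2][1] = (-3) / L[1][1] = -1.
Step 3: L[2][2] = √(1) = 1.

L[1][0] = 3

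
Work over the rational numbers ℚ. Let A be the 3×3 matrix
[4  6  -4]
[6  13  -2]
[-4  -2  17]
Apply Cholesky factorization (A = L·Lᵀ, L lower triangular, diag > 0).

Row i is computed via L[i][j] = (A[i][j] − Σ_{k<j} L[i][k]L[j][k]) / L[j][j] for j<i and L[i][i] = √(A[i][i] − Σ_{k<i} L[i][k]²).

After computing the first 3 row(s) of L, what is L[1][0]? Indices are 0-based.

Step 1: L[0][0] = √(4) = 2.
  L[1][0] = (6) / L[0][0] = 3.
Step 2: L[1][1] = √(4) = 2.
  L[2][0] = (-4) / L[0][0] = -2.
  L[2][1] = (4) / L[1][1] = 2.
Step 3: L[2][2] = √(9) = 3.

L[1][0] = 3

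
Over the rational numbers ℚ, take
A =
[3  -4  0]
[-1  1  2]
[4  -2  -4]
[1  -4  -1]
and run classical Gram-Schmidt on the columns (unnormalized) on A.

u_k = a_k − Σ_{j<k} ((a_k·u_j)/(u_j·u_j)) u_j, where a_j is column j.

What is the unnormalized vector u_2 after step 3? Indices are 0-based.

u_2 = (61/34, 246/187, -139/187, -409/374)

Step 1: u_0 = a_0 = (3, -1, 4, 1).
Step 2: u_1 = a_1 − (-25/27)·u_0 = (-11/9, 2/27, 46/27, -83/27).
Step 3: u_2 = a_2 − (-19/27)·u_0 − (-97/374)·u_1 = (61/34, 246/187, -139/187, -409/374).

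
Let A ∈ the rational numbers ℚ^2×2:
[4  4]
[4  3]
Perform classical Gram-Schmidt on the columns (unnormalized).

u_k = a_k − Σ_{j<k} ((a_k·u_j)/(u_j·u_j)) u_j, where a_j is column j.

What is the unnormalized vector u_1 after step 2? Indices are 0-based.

u_1 = (1/2, -1/2)

Step 1: u_0 = a_0 = (4, 4).
Step 2: u_1 = a_1 − (7/8)·u_0 = (1/2, -1/2).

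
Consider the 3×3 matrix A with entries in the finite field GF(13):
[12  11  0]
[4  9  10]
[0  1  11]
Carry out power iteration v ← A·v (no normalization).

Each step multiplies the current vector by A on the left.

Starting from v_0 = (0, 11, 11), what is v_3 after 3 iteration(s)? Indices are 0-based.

v_3 = (7, 0, 12)

v_0 = (0, 11, 11).
v_1 = A·v_0 = (4, 1, 2).
v_2 = A·v_1 = (7, 6, 10).
v_3 = A·v_2 = (7, 0, 12).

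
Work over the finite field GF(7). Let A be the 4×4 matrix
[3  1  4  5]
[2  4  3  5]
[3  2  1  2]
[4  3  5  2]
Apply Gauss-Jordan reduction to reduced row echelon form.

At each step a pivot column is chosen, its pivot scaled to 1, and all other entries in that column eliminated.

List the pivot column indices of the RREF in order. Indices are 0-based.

pivot(0,0)=3: scale R0 → (1, 5, 6, 4)
  clear (1,0): R1 −= (2)R0 → (0, 1, 5, 4)
  clear (2,0): R2 −= (3)R0 → (0, 1, 4, 4)
  clear (3,0): R3 −= (4)R0 → (0, 4, 2, 0)
pivot(1,1)=1: scale R1 → (0, 1, 5, 4)
  clear (0,1): R0 −= (5)R1 → (1, 0, 2, 5)
  clear (2,1): R2 −= (1)R1 → (0, 0, 6, 0)
  clear (3,1): R3 −= (4)R1 → (0, 0, 3, 5)
pivot(2,2)=6: scale R2 → (0, 0, 1, 0)
  clear (0,2): R0 −= (2)R2 → (1, 0, 0, 5)
  clear (1,2): R1 −= (5)R2 → (0, 1, 0, 4)
  clear (3,2): R3 −= (3)R2 → (0, 0, 0, 5)
pivot(3,3)=5: scale R3 → (0, 0, 0, 1)
  clear (0,3): R0 −= (5)R3 → (1, 0, 0, 0)
  clear (1,3): R1 −= (4)R3 → (0, 1, 0, 0)

pivot columns: 0, 1, 2, 3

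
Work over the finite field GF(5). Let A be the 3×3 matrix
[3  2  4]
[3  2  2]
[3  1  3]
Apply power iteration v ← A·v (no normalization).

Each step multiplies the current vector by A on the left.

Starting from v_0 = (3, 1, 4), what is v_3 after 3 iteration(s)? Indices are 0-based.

v_0 = (3, 1, 4).
v_1 = A·v_0 = (2, 4, 2).
v_2 = A·v_1 = (2, 3, 1).
v_3 = A·v_2 = (1, 4, 2).

v_3 = (1, 4, 2)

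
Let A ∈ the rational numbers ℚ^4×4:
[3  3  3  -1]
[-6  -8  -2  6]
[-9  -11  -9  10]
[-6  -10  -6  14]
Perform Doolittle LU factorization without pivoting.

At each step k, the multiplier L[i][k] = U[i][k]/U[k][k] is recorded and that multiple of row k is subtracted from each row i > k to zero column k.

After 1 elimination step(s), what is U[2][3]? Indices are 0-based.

U[2][3] = 7

k=0: U[0][0]=3
  eliminate (1,0): mult=-2, new row 1: (0, -2, 4, 4); set L[1][0]=-2
  eliminate (2,0): mult=-3, new row 2: (0, -2, 0, 7); set L[2][0]=-3
  eliminate (3,0): mult=-2, new row 3: (0, -4, 0, 12); set L[3][0]=-2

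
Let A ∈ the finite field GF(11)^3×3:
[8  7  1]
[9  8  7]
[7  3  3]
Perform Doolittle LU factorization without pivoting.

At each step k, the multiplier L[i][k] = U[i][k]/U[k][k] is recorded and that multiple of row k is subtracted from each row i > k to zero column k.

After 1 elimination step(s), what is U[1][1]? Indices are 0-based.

U[1][1] = 7

[col 0] pivot 8
  R1 -= 8*R0 → (0, 7, 10)  (L[1][0] := 8)
  R2 -= 5*R0 → (0, 1, 9)  (L[2][0] := 5)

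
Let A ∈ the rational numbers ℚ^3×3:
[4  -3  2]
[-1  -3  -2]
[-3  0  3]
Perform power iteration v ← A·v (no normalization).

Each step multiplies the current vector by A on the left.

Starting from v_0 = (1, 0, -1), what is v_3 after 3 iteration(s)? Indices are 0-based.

v_3 = (-97, 34, -51)

v_0 = (1, 0, -1).
v_1 = A·v_0 = (2, 1, -6).
v_2 = A·v_1 = (-7, 7, -24).
v_3 = A·v_2 = (-97, 34, -51).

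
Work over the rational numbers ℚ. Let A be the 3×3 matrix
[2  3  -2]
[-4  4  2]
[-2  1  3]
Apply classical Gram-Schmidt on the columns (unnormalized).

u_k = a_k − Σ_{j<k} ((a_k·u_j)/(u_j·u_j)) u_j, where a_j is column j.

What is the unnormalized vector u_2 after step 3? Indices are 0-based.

Step 1: u_0 = a_0 = (2, -4, -2).
Step 2: u_1 = a_1 − (-1/2)·u_0 = (4, 2, 0).
Step 3: u_2 = a_2 − (-3/4)·u_0 − (-1/5)·u_1 = (3/10, -3/5, 3/2).

u_2 = (3/10, -3/5, 3/2)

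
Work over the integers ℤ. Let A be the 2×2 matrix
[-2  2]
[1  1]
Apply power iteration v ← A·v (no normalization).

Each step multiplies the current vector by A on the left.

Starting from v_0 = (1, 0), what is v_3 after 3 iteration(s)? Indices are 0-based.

v_0 = (1, 0).
v_1 = A·v_0 = (-2, 1).
v_2 = A·v_1 = (6, -1).
v_3 = A·v_2 = (-14, 5).

v_3 = (-14, 5)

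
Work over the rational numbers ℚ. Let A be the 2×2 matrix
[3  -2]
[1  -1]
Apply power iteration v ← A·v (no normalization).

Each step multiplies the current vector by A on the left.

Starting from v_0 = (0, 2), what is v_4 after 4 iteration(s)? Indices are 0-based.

v_0 = (0, 2).
v_1 = A·v_0 = (-4, -2).
v_2 = A·v_1 = (-8, -2).
v_3 = A·v_2 = (-20, -6).
v_4 = A·v_3 = (-48, -14).

v_4 = (-48, -14)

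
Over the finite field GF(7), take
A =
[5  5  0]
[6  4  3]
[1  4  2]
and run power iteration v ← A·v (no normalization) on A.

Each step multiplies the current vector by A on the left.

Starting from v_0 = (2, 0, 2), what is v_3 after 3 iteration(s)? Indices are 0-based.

v_0 = (2, 0, 2).
v_1 = A·v_0 = (3, 4, 6).
v_2 = A·v_1 = (0, 3, 3).
v_3 = A·v_2 = (1, 0, 4).

v_3 = (1, 0, 4)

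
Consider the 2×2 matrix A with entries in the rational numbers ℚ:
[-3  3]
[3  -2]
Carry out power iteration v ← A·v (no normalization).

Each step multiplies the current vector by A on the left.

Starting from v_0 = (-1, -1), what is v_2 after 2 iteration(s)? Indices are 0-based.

v_0 = (-1, -1).
v_1 = A·v_0 = (0, -1).
v_2 = A·v_1 = (-3, 2).

v_2 = (-3, 2)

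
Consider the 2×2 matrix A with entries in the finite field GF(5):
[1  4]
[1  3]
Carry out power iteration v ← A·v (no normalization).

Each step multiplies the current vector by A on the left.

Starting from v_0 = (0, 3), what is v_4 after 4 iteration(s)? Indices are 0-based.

v_4 = (4, 4)

v_0 = (0, 3).
v_1 = A·v_0 = (2, 4).
v_2 = A·v_1 = (3, 4).
v_3 = A·v_2 = (4, 0).
v_4 = A·v_3 = (4, 4).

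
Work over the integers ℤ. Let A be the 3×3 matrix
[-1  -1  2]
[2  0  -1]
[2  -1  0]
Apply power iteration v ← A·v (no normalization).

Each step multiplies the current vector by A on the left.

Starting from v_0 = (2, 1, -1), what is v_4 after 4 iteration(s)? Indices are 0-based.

v_4 = (46, -71, -73)

v_0 = (2, 1, -1).
v_1 = A·v_0 = (-5, 5, 3).
v_2 = A·v_1 = (6, -13, -15).
v_3 = A·v_2 = (-23, 27, 25).
v_4 = A·v_3 = (46, -71, -73).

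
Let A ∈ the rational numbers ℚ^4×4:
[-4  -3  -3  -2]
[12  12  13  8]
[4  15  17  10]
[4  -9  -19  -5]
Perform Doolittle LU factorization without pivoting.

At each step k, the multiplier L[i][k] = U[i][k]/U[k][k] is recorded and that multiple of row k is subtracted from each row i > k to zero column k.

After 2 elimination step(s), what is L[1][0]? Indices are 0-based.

L[1][0] = -3

k=0: U[0][0]=-4
  eliminate (1,0): mult=-3, new row 1: (0, 3, 4, 2); set L[1][0]=-3
  eliminate (2,0): mult=-1, new row 2: (0, 12, 14, 8); set L[2][0]=-1
  eliminate (3,0): mult=-1, new row 3: (0, -12, -22, -7); set L[3][0]=-1
k=1: U[1][1]=3
  eliminate (2,1): mult=4, new row 2: (0, 0, -2, 0); set L[2][1]=4
  eliminate (3,1): mult=-4, new row 3: (0, 0, -6, 1); set L[3][1]=-4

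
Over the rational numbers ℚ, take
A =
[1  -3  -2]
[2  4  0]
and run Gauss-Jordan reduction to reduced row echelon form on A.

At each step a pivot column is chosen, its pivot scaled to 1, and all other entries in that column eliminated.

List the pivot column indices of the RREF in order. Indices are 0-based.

pivot columns: 0, 1

pivot(0,0)=1: scale R0 → (1, -3, -2)
  clear (1,0): R1 −= (2)R0 → (0, 10, 4)
pivot(1,1)=10: scale R1 → (0, 1, 2/5)
  clear (0,1): R0 −= (-3)R1 → (1, 0, -4/5)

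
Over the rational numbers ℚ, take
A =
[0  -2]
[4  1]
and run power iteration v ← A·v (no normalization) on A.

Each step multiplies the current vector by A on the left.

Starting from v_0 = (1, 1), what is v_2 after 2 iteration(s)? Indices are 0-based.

v_0 = (1, 1).
v_1 = A·v_0 = (-2, 5).
v_2 = A·v_1 = (-10, -3).

v_2 = (-10, -3)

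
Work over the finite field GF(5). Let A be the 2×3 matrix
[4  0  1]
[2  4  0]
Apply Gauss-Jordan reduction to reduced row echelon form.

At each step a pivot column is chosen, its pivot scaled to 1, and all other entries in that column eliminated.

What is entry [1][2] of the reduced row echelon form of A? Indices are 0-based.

step 1: normalize row 0 (÷4) = (1, 0, 4)
  row 1: subtract 2×row0 = (0, 4, 2)
step 2: normalize row 1 (÷4) = (0, 1, 3)

M[1][2] = 3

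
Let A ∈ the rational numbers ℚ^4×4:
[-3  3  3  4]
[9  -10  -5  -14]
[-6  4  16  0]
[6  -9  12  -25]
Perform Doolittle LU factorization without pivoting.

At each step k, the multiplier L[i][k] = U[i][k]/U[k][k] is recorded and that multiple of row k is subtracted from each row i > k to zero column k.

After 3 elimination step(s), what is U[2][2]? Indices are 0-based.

U[2][2] = 2

[col 0] pivot -3
  R1 -= -3*R0 → (0, -1, 4, -2)  (L[1][0] := -3)
  R2 -= 2*R0 → (0, -2, 10, -8)  (L[2][0] := 2)
  R3 -= -2*R0 → (0, -3, 18, -17)  (L[3][0] := -2)
[col 1] pivot -1
  R2 -= 2*R1 → (0, 0, 2, -4)  (L[2][1] := 2)
  R3 -= 3*R1 → (0, 0, 6, -11)  (L[3][1] := 3)
[col 2] pivot 2
  R3 -= 3*R2 → (0, 0, 0, 1)  (L[3][2] := 3)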